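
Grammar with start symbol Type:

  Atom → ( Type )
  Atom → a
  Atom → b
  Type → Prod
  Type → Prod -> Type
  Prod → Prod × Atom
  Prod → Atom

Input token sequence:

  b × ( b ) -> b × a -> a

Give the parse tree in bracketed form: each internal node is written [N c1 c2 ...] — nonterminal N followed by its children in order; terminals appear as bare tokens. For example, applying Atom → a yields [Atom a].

Type
Prod -> Type
Prod × Atom -> Type
Atom × Atom -> Type
b × Atom -> Type
b × ( Type ) -> Type
b × ( Prod ) -> Type
b × ( Atom ) -> Type
b × ( b ) -> Type
b × ( b ) -> Prod -> Type
b × ( b ) -> Prod × Atom -> Type
b × ( b ) -> Atom × Atom -> Type
b × ( b ) -> b × Atom -> Type
b × ( b ) -> b × a -> Type
b × ( b ) -> b × a -> Prod
b × ( b ) -> b × a -> Atom
b × ( b ) -> b × a -> a

[Type [Prod [Prod [Atom b]] × [Atom ( [Type [Prod [Atom b]]] )]] -> [Type [Prod [Prod [Atom b]] × [Atom a]] -> [Type [Prod [Atom a]]]]]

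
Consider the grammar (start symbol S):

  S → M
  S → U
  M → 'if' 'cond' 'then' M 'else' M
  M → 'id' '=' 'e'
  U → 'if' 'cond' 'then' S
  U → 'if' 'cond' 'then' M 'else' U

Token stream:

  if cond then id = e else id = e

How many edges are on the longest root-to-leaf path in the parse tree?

[S [M if cond then [M id = e] else [M id = e]]]

3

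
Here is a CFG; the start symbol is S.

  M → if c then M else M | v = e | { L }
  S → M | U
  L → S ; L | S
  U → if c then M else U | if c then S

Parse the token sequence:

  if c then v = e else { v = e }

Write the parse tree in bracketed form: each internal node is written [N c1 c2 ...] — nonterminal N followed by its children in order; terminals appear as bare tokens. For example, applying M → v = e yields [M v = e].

S
M
if c then M else M
if c then v = e else M
if c then v = e else { L }
if c then v = e else { S }
if c then v = e else { M }
if c then v = e else { v = e }

[S [M if c then [M v = e] else [M { [L [S [M v = e]]] }]]]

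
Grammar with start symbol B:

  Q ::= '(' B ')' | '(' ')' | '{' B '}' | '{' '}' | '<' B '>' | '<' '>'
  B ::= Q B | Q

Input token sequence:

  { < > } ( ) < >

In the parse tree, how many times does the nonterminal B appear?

[B [Q { [B [Q < >]] }] [B [Q ( )] [B [Q < >]]]]

4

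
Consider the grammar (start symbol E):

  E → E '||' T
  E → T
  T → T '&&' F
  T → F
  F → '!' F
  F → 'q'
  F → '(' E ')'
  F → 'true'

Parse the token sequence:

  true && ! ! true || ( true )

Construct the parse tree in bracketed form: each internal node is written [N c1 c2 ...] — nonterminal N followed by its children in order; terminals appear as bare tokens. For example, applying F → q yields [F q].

[E [E [T [T [F true]] && [F ! [F ! [F true]]]]] || [T [F ( [E [T [F true]]] )]]]

E
E || T
T || T
T && F || T
F && F || T
true && F || T
true && ! F || T
true && ! ! F || T
true && ! ! true || T
true && ! ! true || F
true && ! ! true || ( E )
true && ! ! true || ( T )
true && ! ! true || ( F )
true && ! ! true || ( true )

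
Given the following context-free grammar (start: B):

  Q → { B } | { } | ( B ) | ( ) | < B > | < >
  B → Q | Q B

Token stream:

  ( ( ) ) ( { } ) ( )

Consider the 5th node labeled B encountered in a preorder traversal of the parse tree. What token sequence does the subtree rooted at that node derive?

( )

[B [Q ( [B [Q ( )]] )] [B [Q ( [B [Q { }]] )] [B [Q ( )]]]]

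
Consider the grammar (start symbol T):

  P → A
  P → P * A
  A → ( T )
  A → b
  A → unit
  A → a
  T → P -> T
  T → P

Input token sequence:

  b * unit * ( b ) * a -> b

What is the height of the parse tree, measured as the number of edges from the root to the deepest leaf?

[T [P [P [P [P [A b]] * [A unit]] * [A ( [T [P [A b]]] )]] * [A a]] -> [T [P [A b]]]]

7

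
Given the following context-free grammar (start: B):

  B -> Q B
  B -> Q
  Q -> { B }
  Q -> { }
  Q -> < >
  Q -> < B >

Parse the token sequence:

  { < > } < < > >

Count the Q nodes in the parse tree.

4

[B [Q { [B [Q < >]] }] [B [Q < [B [Q < >]] >]]]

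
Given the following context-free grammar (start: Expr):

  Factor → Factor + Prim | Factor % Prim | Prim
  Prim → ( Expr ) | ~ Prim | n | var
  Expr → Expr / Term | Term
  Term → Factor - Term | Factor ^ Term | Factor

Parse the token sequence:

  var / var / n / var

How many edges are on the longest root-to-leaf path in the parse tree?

[Expr [Expr [Expr [Expr [Term [Factor [Prim var]]]] / [Term [Factor [Prim var]]]] / [Term [Factor [Prim n]]]] / [Term [Factor [Prim var]]]]

7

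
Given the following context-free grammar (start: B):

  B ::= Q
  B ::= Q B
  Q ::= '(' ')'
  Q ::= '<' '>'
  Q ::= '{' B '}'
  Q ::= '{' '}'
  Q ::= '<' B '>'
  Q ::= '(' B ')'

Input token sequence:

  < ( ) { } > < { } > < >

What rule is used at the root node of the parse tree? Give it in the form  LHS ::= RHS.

B ::= Q B

[B [Q < [B [Q ( )] [B [Q { }]]] >] [B [Q < [B [Q { }]] >] [B [Q < >]]]]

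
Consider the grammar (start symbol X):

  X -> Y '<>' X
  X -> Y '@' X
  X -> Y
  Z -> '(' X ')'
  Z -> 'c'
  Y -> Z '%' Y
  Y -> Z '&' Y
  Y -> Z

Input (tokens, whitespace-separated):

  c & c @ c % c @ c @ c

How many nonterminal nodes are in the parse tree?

16

[X [Y [Z c] & [Y [Z c]]] @ [X [Y [Z c] % [Y [Z c]]] @ [X [Y [Z c]] @ [X [Y [Z c]]]]]]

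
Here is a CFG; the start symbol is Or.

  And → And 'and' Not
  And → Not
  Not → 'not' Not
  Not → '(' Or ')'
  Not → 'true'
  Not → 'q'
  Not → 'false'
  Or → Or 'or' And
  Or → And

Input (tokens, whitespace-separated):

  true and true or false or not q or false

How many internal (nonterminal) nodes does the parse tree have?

15

[Or [Or [Or [Or [And [And [Not true]] and [Not true]]] or [And [Not false]]] or [And [Not not [Not q]]]] or [And [Not false]]]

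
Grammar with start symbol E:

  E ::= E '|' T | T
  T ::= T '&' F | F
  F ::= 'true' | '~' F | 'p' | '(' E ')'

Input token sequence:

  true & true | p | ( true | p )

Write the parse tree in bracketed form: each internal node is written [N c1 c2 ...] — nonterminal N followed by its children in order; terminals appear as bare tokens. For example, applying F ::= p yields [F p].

[E [E [E [T [T [F true]] & [F true]]] | [T [F p]]] | [T [F ( [E [E [T [F true]]] | [T [F p]]] )]]]

E
E | T
E | T | T
T | T | T
T & F | T | T
F & F | T | T
true & F | T | T
true & true | T | T
true & true | F | T
true & true | p | T
true & true | p | F
true & true | p | ( E )
true & true | p | ( E | T )
true & true | p | ( T | T )
true & true | p | ( F | T )
true & true | p | ( true | T )
true & true | p | ( true | F )
true & true | p | ( true | p )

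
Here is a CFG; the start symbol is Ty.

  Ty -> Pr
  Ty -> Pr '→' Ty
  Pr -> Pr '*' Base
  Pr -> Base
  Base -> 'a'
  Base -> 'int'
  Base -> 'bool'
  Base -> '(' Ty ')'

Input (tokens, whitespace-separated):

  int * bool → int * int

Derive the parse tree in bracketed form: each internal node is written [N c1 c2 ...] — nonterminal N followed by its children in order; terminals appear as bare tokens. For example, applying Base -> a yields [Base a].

Ty
Pr → Ty
Pr * Base → Ty
Base * Base → Ty
int * Base → Ty
int * bool → Ty
int * bool → Pr
int * bool → Pr * Base
int * bool → Base * Base
int * bool → int * Base
int * bool → int * int

[Ty [Pr [Pr [Base int]] * [Base bool]] → [Ty [Pr [Pr [Base int]] * [Base int]]]]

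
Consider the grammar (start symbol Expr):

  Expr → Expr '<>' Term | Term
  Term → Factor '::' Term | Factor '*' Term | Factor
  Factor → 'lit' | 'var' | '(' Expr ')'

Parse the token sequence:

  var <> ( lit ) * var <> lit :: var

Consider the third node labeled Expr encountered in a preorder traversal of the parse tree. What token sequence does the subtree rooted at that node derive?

var

[Expr [Expr [Expr [Term [Factor var]]] <> [Term [Factor ( [Expr [Term [Factor lit]]] )] * [Term [Factor var]]]] <> [Term [Factor lit] :: [Term [Factor var]]]]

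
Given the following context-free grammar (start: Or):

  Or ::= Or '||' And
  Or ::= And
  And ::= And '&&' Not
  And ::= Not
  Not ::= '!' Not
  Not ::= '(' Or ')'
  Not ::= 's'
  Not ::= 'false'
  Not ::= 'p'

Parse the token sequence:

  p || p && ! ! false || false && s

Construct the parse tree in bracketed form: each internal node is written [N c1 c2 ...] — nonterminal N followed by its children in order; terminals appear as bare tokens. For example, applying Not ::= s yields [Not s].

[Or [Or [Or [And [Not p]]] || [And [And [Not p]] && [Not ! [Not ! [Not false]]]]] || [And [And [Not false]] && [Not s]]]

Or
Or || And
Or || And || And
And || And || And
Not || And || And
p || And || And
p || And && Not || And
p || Not && Not || And
p || p && Not || And
p || p && ! Not || And
p || p && ! ! Not || And
p || p && ! ! false || And
p || p && ! ! false || And && Not
p || p && ! ! false || Not && Not
p || p && ! ! false || false && Not
p || p && ! ! false || false && s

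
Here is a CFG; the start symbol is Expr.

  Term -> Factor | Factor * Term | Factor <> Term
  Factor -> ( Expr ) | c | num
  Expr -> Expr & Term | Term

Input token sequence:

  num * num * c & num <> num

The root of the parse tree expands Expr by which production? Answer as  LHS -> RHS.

Expr -> Expr & Term

[Expr [Expr [Term [Factor num] * [Term [Factor num] * [Term [Factor c]]]]] & [Term [Factor num] <> [Term [Factor num]]]]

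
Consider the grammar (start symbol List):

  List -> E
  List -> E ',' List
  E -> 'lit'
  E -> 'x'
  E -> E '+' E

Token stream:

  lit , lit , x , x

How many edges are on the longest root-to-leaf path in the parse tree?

5

[List [E lit] , [List [E lit] , [List [E x] , [List [E x]]]]]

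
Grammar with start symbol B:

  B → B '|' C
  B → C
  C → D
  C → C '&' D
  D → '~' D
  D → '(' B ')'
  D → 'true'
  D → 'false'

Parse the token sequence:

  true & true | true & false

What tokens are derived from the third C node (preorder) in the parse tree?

true & false

[B [B [C [C [D true]] & [D true]]] | [C [C [D true]] & [D false]]]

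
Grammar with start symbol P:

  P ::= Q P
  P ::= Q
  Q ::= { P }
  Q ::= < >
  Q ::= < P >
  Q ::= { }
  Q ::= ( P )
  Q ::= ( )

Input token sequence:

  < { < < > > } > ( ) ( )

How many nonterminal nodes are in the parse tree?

[P [Q < [P [Q { [P [Q < [P [Q < >]] >]] }]] >] [P [Q ( )] [P [Q ( )]]]]

12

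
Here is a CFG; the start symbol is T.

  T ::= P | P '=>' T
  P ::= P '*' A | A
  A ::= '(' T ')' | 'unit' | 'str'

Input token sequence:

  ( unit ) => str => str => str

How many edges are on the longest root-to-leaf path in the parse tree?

6

[T [P [A ( [T [P [A unit]]] )]] => [T [P [A str]] => [T [P [A str]] => [T [P [A str]]]]]]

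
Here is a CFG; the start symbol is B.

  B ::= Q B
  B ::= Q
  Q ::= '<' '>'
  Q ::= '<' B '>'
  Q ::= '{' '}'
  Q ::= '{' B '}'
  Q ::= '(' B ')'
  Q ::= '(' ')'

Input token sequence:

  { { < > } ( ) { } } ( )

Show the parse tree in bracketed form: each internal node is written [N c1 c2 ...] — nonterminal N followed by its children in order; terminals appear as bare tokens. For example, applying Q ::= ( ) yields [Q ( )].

[B [Q { [B [Q { [B [Q < >]] }] [B [Q ( )] [B [Q { }]]]] }] [B [Q ( )]]]

B
Q B
{ B } B
{ Q B } B
{ { B } B } B
{ { Q } B } B
{ { < > } B } B
{ { < > } Q B } B
{ { < > } ( ) B } B
{ { < > } ( ) Q } B
{ { < > } ( ) { } } B
{ { < > } ( ) { } } Q
{ { < > } ( ) { } } ( )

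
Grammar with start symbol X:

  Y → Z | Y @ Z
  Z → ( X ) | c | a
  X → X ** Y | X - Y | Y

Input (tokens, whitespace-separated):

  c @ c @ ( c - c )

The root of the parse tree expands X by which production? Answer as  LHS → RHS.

[X [Y [Y [Y [Z c]] @ [Z c]] @ [Z ( [X [X [Y [Z c]]] - [Y [Z c]]] )]]]

X → Y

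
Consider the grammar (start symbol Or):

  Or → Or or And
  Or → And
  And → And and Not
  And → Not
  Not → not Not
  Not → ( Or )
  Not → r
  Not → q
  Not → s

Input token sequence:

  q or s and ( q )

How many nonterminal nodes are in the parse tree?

[Or [Or [And [Not q]]] or [And [And [Not s]] and [Not ( [Or [And [Not q]]] )]]]

11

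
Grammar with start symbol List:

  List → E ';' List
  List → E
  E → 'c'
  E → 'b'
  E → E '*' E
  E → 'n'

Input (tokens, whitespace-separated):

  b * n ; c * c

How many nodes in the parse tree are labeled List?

[List [E [E b] * [E n]] ; [List [E [E c] * [E c]]]]

2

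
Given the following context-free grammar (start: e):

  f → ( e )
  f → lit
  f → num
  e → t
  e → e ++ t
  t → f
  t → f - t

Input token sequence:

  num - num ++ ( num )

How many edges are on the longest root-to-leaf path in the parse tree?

6

[e [e [t [f num] - [t [f num]]]] ++ [t [f ( [e [t [f num]]] )]]]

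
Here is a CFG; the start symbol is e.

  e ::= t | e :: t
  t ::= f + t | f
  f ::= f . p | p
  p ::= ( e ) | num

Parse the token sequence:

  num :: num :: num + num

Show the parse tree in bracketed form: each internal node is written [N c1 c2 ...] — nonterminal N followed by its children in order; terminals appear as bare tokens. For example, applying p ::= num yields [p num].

e
e :: t
e :: t :: t
t :: t :: t
f :: t :: t
p :: t :: t
num :: t :: t
num :: f :: t
num :: p :: t
num :: num :: t
num :: num :: f + t
num :: num :: p + t
num :: num :: num + t
num :: num :: num + f
num :: num :: num + p
num :: num :: num + num

[e [e [e [t [f [p num]]]] :: [t [f [p num]]]] :: [t [f [p num]] + [t [f [p num]]]]]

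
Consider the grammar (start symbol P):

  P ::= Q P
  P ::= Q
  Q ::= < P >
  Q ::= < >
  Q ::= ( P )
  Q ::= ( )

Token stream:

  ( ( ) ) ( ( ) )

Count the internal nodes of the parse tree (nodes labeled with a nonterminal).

[P [Q ( [P [Q ( )]] )] [P [Q ( [P [Q ( )]] )]]]

8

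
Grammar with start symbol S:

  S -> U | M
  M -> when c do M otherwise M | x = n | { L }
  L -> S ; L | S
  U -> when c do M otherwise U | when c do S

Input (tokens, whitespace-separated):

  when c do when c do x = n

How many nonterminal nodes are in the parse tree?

6

[S [U when c do [S [U when c do [S [M x = n]]]]]]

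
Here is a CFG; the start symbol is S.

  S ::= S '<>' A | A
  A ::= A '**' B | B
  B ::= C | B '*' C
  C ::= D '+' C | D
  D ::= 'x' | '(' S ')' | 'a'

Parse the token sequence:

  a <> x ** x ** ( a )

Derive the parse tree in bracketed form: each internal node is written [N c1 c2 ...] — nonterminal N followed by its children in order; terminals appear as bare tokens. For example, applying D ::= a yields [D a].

[S [S [A [B [C [D a]]]]] <> [A [A [A [B [C [D x]]]] ** [B [C [D x]]]] ** [B [C [D ( [S [A [B [C [D a]]]]] )]]]]]

S
S <> A
A <> A
B <> A
C <> A
D <> A
a <> A
a <> A ** B
a <> A ** B ** B
a <> B ** B ** B
a <> C ** B ** B
a <> D ** B ** B
a <> x ** B ** B
a <> x ** C ** B
a <> x ** D ** B
a <> x ** x ** B
a <> x ** x ** C
a <> x ** x ** D
a <> x ** x ** ( S )
a <> x ** x ** ( A )
a <> x ** x ** ( B )
a <> x ** x ** ( C )
a <> x ** x ** ( D )
a <> x ** x ** ( a )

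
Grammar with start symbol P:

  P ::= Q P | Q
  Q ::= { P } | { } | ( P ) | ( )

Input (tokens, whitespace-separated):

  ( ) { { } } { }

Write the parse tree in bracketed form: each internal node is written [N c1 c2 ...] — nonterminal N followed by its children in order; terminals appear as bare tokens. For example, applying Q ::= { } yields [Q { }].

[P [Q ( )] [P [Q { [P [Q { }]] }] [P [Q { }]]]]

P
Q P
( ) P
( ) Q P
( ) { P } P
( ) { Q } P
( ) { { } } P
( ) { { } } Q
( ) { { } } { }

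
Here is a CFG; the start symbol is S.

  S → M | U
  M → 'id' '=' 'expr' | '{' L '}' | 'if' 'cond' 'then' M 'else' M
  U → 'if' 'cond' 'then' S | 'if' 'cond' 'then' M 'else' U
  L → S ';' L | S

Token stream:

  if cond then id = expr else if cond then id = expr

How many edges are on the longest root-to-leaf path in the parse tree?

[S [U if cond then [M id = expr] else [U if cond then [S [M id = expr]]]]]

5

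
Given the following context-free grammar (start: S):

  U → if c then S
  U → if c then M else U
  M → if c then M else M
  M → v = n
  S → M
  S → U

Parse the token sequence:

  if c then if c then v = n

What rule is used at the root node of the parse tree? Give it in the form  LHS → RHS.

S → U

[S [U if c then [S [U if c then [S [M v = n]]]]]]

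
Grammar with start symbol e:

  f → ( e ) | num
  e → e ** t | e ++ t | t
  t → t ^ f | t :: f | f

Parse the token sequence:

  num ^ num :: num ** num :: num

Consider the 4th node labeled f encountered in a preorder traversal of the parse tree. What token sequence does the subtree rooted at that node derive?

[e [e [t [t [t [f num]] ^ [f num]] :: [f num]]] ** [t [t [f num]] :: [f num]]]

num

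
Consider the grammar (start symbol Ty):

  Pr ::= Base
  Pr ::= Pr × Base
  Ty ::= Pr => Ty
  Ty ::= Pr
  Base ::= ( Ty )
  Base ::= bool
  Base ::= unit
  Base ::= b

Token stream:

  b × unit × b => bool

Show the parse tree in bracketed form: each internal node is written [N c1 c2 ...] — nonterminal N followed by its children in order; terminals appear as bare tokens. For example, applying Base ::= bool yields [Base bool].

Ty
Pr => Ty
Pr × Base => Ty
Pr × Base × Base => Ty
Base × Base × Base => Ty
b × Base × Base => Ty
b × unit × Base => Ty
b × unit × b => Ty
b × unit × b => Pr
b × unit × b => Base
b × unit × b => bool

[Ty [Pr [Pr [Pr [Base b]] × [Base unit]] × [Base b]] => [Ty [Pr [Base bool]]]]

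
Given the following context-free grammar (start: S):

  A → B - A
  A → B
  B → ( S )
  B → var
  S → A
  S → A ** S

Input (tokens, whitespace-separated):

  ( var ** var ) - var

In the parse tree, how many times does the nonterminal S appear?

3

[S [A [B ( [S [A [B var]] ** [S [A [B var]]]] )] - [A [B var]]]]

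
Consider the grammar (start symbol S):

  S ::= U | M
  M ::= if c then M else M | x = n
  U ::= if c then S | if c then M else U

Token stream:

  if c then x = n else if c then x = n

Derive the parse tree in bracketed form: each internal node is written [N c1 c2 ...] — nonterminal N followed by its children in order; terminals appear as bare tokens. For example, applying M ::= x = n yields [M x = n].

S
U
if c then M else U
if c then x = n else U
if c then x = n else if c then S
if c then x = n else if c then M
if c then x = n else if c then x = n

[S [U if c then [M x = n] else [U if c then [S [M x = n]]]]]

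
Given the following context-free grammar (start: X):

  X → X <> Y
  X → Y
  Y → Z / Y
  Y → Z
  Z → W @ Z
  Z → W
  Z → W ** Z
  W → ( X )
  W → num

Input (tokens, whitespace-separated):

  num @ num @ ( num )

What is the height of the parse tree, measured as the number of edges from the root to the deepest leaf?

[X [Y [Z [W num] @ [Z [W num] @ [Z [W ( [X [Y [Z [W num]]]] )]]]]]]

10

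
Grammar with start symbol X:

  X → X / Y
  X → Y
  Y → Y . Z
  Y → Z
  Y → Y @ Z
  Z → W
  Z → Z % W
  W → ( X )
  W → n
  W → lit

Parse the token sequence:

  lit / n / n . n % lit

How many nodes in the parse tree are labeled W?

[X [X [X [Y [Z [W lit]]]] / [Y [Z [W n]]]] / [Y [Y [Z [W n]]] . [Z [Z [W n]] % [W lit]]]]

5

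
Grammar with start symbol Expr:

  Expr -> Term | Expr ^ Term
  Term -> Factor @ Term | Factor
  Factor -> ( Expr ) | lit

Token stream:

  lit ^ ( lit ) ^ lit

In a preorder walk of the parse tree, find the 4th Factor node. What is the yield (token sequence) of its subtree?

[Expr [Expr [Expr [Term [Factor lit]]] ^ [Term [Factor ( [Expr [Term [Factor lit]]] )]]] ^ [Term [Factor lit]]]

lit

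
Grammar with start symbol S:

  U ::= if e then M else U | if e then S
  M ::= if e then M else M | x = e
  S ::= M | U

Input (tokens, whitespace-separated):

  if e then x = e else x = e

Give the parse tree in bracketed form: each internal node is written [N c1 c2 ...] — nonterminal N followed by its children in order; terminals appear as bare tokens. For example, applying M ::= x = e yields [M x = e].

[S [M if e then [M x = e] else [M x = e]]]

S
M
if e then M else M
if e then x = e else M
if e then x = e else x = e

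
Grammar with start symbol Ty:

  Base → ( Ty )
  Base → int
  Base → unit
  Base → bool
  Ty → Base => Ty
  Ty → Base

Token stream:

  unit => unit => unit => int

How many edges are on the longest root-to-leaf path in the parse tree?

5

[Ty [Base unit] => [Ty [Base unit] => [Ty [Base unit] => [Ty [Base int]]]]]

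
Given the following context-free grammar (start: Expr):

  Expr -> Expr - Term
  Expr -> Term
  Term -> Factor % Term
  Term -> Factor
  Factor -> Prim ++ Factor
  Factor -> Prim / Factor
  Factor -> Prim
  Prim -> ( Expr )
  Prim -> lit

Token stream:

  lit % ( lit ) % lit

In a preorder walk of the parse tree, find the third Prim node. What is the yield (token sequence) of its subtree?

lit

[Expr [Term [Factor [Prim lit]] % [Term [Factor [Prim ( [Expr [Term [Factor [Prim lit]]]] )]] % [Term [Factor [Prim lit]]]]]]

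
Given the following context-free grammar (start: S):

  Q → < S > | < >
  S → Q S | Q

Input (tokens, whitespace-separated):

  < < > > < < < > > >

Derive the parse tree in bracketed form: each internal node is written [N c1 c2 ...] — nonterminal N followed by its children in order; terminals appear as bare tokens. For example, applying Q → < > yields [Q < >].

S
Q S
< S > S
< Q > S
< < > > S
< < > > Q
< < > > < S >
< < > > < Q >
< < > > < < S > >
< < > > < < Q > >
< < > > < < < > > >

[S [Q < [S [Q < >]] >] [S [Q < [S [Q < [S [Q < >]] >]] >]]]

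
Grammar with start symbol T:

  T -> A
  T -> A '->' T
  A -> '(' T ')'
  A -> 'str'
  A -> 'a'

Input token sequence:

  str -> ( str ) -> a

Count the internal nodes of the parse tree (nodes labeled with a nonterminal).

8

[T [A str] -> [T [A ( [T [A str]] )] -> [T [A a]]]]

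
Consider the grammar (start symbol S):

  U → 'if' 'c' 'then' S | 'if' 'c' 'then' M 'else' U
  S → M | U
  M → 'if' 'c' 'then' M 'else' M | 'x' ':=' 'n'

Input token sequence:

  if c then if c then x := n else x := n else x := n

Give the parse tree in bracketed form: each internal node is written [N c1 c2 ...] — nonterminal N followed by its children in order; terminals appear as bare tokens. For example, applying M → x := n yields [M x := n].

S
M
if c then M else M
if c then if c then M else M else M
if c then if c then x := n else M else M
if c then if c then x := n else x := n else M
if c then if c then x := n else x := n else x := n

[S [M if c then [M if c then [M x := n] else [M x := n]] else [M x := n]]]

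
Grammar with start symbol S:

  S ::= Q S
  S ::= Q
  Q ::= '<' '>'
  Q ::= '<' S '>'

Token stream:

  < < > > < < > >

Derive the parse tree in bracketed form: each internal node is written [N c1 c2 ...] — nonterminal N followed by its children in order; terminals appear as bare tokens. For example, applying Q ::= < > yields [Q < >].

S
Q S
< S > S
< Q > S
< < > > S
< < > > Q
< < > > < S >
< < > > < Q >
< < > > < < > >

[S [Q < [S [Q < >]] >] [S [Q < [S [Q < >]] >]]]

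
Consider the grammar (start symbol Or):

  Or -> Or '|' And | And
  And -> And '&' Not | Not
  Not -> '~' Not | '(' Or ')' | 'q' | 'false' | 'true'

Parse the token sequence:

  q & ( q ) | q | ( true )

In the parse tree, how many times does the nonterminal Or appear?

[Or [Or [Or [And [And [Not q]] & [Not ( [Or [And [Not q]]] )]]] | [And [Not q]]] | [And [Not ( [Or [And [Not true]]] )]]]

5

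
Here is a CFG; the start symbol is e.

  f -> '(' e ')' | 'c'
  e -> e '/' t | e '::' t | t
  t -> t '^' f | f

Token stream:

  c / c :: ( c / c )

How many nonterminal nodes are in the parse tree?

15

[e [e [e [t [f c]]] / [t [f c]]] :: [t [f ( [e [e [t [f c]]] / [t [f c]]] )]]]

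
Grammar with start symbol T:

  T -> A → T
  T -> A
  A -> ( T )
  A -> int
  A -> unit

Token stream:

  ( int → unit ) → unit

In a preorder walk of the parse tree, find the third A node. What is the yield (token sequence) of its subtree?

unit

[T [A ( [T [A int] → [T [A unit]]] )] → [T [A unit]]]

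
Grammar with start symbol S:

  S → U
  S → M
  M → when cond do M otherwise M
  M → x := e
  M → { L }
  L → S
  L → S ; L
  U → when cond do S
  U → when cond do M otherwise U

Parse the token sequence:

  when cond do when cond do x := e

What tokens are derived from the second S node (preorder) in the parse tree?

[S [U when cond do [S [U when cond do [S [M x := e]]]]]]

when cond do x := e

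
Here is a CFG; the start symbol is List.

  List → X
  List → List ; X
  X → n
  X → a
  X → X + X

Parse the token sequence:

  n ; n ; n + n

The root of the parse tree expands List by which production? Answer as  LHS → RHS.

List → List ; X

[List [List [List [X n]] ; [X n]] ; [X [X n] + [X n]]]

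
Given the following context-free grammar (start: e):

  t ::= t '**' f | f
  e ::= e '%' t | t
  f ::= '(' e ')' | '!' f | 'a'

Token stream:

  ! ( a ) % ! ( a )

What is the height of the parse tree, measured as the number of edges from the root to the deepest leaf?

8

[e [e [t [f ! [f ( [e [t [f a]]] )]]]] % [t [f ! [f ( [e [t [f a]]] )]]]]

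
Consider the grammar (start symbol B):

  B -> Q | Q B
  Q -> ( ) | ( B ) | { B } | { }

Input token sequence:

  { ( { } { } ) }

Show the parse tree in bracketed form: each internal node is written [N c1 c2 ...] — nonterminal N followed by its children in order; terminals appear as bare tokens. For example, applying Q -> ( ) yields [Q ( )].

B
Q
{ B }
{ Q }
{ ( B ) }
{ ( Q B ) }
{ ( { } B ) }
{ ( { } Q ) }
{ ( { } { } ) }

[B [Q { [B [Q ( [B [Q { }] [B [Q { }]]] )]] }]]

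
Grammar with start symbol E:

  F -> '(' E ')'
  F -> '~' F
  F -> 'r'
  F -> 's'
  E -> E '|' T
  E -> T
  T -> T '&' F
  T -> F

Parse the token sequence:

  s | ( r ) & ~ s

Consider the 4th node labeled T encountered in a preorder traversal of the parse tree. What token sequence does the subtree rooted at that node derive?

r

[E [E [T [F s]]] | [T [T [F ( [E [T [F r]]] )]] & [F ~ [F s]]]]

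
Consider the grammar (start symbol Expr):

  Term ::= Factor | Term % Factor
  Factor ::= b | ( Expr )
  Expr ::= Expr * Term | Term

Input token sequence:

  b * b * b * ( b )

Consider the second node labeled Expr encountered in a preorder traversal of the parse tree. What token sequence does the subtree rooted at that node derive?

[Expr [Expr [Expr [Expr [Term [Factor b]]] * [Term [Factor b]]] * [Term [Factor b]]] * [Term [Factor ( [Expr [Term [Factor b]]] )]]]

b * b * b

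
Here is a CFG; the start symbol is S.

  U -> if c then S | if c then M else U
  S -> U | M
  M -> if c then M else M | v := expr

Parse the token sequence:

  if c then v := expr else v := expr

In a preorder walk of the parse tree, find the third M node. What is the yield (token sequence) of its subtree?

v := expr

[S [M if c then [M v := expr] else [M v := expr]]]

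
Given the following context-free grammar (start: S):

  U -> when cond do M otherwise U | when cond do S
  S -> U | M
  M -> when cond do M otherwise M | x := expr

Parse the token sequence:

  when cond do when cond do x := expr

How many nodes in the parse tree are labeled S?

3

[S [U when cond do [S [U when cond do [S [M x := expr]]]]]]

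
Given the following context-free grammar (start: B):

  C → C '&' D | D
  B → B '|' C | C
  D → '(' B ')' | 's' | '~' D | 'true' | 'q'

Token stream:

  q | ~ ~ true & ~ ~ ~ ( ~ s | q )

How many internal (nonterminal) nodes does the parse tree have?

[B [B [C [D q]]] | [C [C [D ~ [D ~ [D true]]]] & [D ~ [D ~ [D ~ [D ( [B [B [C [D ~ [D s]]]] | [C [D q]]] )]]]]]]

20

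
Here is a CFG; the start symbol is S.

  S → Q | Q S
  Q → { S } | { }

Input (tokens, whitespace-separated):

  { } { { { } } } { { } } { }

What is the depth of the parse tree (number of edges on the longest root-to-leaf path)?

7

[S [Q { }] [S [Q { [S [Q { [S [Q { }]] }]] }] [S [Q { [S [Q { }]] }] [S [Q { }]]]]]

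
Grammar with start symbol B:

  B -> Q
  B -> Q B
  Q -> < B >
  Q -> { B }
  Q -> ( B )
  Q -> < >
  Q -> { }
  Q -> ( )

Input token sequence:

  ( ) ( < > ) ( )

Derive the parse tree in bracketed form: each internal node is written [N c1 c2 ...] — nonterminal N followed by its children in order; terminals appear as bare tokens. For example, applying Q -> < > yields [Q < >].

[B [Q ( )] [B [Q ( [B [Q < >]] )] [B [Q ( )]]]]

B
Q B
( ) B
( ) Q B
( ) ( B ) B
( ) ( Q ) B
( ) ( < > ) B
( ) ( < > ) Q
( ) ( < > ) ( )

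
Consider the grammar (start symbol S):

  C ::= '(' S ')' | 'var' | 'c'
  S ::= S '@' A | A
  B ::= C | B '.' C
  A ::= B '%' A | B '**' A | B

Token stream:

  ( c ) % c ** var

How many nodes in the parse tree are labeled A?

4

[S [A [B [C ( [S [A [B [C c]]]] )]] % [A [B [C c]] ** [A [B [C var]]]]]]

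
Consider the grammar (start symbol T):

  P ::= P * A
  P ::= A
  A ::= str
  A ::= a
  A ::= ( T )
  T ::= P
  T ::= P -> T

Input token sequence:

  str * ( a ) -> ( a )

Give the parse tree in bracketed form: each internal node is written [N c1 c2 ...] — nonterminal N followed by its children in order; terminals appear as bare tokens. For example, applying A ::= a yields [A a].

T
P -> T
P * A -> T
A * A -> T
str * A -> T
str * ( T ) -> T
str * ( P ) -> T
str * ( A ) -> T
str * ( a ) -> T
str * ( a ) -> P
str * ( a ) -> A
str * ( a ) -> ( T )
str * ( a ) -> ( P )
str * ( a ) -> ( A )
str * ( a ) -> ( a )

[T [P [P [A str]] * [A ( [T [P [A a]]] )]] -> [T [P [A ( [T [P [A a]]] )]]]]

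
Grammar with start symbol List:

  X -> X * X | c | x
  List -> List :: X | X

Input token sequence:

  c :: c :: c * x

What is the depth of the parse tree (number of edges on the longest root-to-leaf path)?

[List [List [List [X c]] :: [X c]] :: [X [X c] * [X x]]]

4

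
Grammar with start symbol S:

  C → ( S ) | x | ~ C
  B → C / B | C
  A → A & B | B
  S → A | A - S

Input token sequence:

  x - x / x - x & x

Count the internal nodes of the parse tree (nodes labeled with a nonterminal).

17

[S [A [B [C x]]] - [S [A [B [C x] / [B [C x]]]] - [S [A [A [B [C x]]] & [B [C x]]]]]]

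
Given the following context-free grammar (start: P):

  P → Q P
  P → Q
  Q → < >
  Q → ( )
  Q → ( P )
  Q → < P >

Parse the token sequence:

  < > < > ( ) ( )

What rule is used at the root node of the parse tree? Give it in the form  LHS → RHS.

P → Q P

[P [Q < >] [P [Q < >] [P [Q ( )] [P [Q ( )]]]]]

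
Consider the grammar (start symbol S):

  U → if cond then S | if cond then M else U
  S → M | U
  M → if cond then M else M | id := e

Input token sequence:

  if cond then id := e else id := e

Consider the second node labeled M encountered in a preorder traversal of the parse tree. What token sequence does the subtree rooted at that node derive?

id := e

[S [M if cond then [M id := e] else [M id := e]]]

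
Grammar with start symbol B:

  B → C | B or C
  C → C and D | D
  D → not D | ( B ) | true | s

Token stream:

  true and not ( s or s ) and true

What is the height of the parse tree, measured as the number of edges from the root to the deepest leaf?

9

[B [C [C [C [D true]] and [D not [D ( [B [B [C [D s]]] or [C [D s]]] )]]] and [D true]]]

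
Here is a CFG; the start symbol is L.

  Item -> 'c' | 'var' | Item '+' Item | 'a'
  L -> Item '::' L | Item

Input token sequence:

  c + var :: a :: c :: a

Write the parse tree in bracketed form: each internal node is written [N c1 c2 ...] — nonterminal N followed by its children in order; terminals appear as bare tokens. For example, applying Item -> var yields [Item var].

L
Item :: L
Item + Item :: L
c + Item :: L
c + var :: L
c + var :: Item :: L
c + var :: a :: L
c + var :: a :: Item :: L
c + var :: a :: c :: L
c + var :: a :: c :: Item
c + var :: a :: c :: a

[L [Item [Item c] + [Item var]] :: [L [Item a] :: [L [Item c] :: [L [Item a]]]]]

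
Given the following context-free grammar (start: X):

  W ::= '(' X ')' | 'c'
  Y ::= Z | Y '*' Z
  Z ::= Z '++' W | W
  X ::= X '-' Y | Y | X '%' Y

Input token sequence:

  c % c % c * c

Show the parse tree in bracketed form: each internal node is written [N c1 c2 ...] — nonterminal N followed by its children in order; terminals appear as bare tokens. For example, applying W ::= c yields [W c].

X
X % Y
X % Y % Y
Y % Y % Y
Z % Y % Y
W % Y % Y
c % Y % Y
c % Z % Y
c % W % Y
c % c % Y
c % c % Y * Z
c % c % Z * Z
c % c % W * Z
c % c % c * Z
c % c % c * W
c % c % c * c

[X [X [X [Y [Z [W c]]]] % [Y [Z [W c]]]] % [Y [Y [Z [W c]]] * [Z [W c]]]]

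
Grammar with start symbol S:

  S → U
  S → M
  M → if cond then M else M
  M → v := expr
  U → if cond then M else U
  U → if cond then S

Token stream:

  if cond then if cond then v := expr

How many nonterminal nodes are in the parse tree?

6

[S [U if cond then [S [U if cond then [S [M v := expr]]]]]]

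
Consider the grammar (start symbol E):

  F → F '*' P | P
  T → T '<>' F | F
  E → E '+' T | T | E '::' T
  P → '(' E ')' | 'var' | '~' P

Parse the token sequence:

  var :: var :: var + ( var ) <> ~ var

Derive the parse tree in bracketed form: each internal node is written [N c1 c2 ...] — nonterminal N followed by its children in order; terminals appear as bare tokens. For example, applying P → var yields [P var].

[E [E [E [E [T [F [P var]]]] :: [T [F [P var]]]] :: [T [F [P var]]]] + [T [T [F [P ( [E [T [F [P var]]]] )]]] <> [F [P ~ [P var]]]]]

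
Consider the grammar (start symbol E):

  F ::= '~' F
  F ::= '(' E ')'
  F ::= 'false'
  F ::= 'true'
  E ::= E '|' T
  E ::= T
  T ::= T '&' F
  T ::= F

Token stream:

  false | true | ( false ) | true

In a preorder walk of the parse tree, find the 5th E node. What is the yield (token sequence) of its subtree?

false

[E [E [E [E [T [F false]]] | [T [F true]]] | [T [F ( [E [T [F false]]] )]]] | [T [F true]]]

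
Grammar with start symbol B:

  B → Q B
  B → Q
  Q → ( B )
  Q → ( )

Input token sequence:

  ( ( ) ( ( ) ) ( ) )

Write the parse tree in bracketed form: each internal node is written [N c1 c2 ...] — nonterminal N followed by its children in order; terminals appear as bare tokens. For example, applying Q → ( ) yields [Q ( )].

B
Q
( B )
( Q B )
( ( ) B )
( ( ) Q B )
( ( ) ( B ) B )
( ( ) ( Q ) B )
( ( ) ( ( ) ) B )
( ( ) ( ( ) ) Q )
( ( ) ( ( ) ) ( ) )

[B [Q ( [B [Q ( )] [B [Q ( [B [Q ( )]] )] [B [Q ( )]]]] )]]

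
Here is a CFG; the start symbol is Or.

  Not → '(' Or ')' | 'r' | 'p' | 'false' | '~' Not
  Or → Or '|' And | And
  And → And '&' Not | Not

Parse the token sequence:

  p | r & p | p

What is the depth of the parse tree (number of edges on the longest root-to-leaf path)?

5

[Or [Or [Or [And [Not p]]] | [And [And [Not r]] & [Not p]]] | [And [Not p]]]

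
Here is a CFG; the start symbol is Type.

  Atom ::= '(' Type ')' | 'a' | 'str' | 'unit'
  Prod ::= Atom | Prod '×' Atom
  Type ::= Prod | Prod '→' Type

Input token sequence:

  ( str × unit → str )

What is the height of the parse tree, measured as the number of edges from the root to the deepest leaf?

[Type [Prod [Atom ( [Type [Prod [Prod [Atom str]] × [Atom unit]] → [Type [Prod [Atom str]]]] )]]]

7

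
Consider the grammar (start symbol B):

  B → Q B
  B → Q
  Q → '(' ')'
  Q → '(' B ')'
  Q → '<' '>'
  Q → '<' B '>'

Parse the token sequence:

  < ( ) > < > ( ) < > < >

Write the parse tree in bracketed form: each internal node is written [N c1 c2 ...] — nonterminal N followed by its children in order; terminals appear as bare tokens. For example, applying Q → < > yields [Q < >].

B
Q B
< B > B
< Q > B
< ( ) > B
< ( ) > Q B
< ( ) > < > B
< ( ) > < > Q B
< ( ) > < > ( ) B
< ( ) > < > ( ) Q B
< ( ) > < > ( ) < > B
< ( ) > < > ( ) < > Q
< ( ) > < > ( ) < > < >

[B [Q < [B [Q ( )]] >] [B [Q < >] [B [Q ( )] [B [Q < >] [B [Q < >]]]]]]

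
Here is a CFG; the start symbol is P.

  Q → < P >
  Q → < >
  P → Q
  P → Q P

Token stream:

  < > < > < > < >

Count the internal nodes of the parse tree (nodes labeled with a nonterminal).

[P [Q < >] [P [Q < >] [P [Q < >] [P [Q < >]]]]]

8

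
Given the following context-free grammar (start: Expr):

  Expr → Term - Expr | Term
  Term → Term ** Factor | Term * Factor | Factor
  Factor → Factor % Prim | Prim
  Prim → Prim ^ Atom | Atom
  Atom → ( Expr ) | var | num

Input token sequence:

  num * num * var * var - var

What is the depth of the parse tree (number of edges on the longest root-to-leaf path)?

8

[Expr [Term [Term [Term [Term [Factor [Prim [Atom num]]]] * [Factor [Prim [Atom num]]]] * [Factor [Prim [Atom var]]]] * [Factor [Prim [Atom var]]]] - [Expr [Term [Factor [Prim [Atom var]]]]]]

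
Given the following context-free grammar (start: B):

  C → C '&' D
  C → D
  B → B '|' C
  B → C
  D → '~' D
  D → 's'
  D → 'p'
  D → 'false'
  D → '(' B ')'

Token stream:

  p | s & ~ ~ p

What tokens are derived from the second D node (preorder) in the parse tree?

[B [B [C [D p]]] | [C [C [D s]] & [D ~ [D ~ [D p]]]]]

s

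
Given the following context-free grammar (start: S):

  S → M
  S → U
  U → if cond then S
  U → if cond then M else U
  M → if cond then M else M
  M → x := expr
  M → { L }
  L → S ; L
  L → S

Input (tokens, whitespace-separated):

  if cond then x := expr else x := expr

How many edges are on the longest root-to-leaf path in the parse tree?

3

[S [M if cond then [M x := expr] else [M x := expr]]]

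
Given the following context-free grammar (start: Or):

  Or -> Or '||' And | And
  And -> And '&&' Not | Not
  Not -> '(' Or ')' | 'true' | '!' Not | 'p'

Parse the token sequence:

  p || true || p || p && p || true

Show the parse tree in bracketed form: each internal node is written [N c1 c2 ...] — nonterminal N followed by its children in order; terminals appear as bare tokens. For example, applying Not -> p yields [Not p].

[Or [Or [Or [Or [Or [And [Not p]]] || [And [Not true]]] || [And [Not p]]] || [And [And [Not p]] && [Not p]]] || [And [Not true]]]

Or
Or || And
Or || And || And
Or || And || And || And
Or || And || And || And || And
And || And || And || And || And
Not || And || And || And || And
p || And || And || And || And
p || Not || And || And || And
p || true || And || And || And
p || true || Not || And || And
p || true || p || And || And
p || true || p || And && Not || And
p || true || p || Not && Not || And
p || true || p || p && Not || And
p || true || p || p && p || And
p || true || p || p && p || Not
p || true || p || p && p || true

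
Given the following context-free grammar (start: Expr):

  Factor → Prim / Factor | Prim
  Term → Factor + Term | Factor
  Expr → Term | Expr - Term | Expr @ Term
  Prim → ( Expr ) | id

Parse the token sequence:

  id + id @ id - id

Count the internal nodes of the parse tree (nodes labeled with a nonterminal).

[Expr [Expr [Expr [Term [Factor [Prim id]] + [Term [Factor [Prim id]]]]] @ [Term [Factor [Prim id]]]] - [Term [Factor [Prim id]]]]

15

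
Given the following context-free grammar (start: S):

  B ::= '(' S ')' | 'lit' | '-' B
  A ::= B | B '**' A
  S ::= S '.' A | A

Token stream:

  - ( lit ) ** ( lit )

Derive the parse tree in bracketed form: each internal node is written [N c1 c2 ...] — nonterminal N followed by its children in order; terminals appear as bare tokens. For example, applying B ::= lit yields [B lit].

[S [A [B - [B ( [S [A [B lit]]] )]] ** [A [B ( [S [A [B lit]]] )]]]]

S
A
B ** A
- B ** A
- ( S ) ** A
- ( A ) ** A
- ( B ) ** A
- ( lit ) ** A
- ( lit ) ** B
- ( lit ) ** ( S )
- ( lit ) ** ( A )
- ( lit ) ** ( B )
- ( lit ) ** ( lit )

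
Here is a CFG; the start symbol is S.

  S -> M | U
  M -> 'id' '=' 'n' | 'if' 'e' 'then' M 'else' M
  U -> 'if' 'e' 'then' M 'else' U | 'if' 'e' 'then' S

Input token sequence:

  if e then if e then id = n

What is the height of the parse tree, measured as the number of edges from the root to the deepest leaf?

[S [U if e then [S [U if e then [S [M id = n]]]]]]

6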